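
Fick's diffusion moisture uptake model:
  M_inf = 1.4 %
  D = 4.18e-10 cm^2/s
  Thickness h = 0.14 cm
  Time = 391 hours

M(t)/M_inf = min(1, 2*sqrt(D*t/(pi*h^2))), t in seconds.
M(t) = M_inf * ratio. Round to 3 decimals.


t_sec = 391 * 3600 = 1407600
ratio = 2*sqrt(4.18e-10*1407600/(pi*0.14^2))
= min(1, 0.195504)
= 0.195504
M(t) = 1.4 * 0.195504 = 0.274 %

0.274


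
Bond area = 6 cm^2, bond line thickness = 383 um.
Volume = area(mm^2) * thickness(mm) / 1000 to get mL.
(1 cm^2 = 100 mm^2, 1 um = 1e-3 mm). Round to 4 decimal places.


area_mm2 = 6 * 100 = 600
blt_mm = 383 * 1e-3 = 0.383
vol_mm3 = 600 * 0.383 = 229.8
vol_mL = 229.8 / 1000 = 0.2298 mL

0.2298


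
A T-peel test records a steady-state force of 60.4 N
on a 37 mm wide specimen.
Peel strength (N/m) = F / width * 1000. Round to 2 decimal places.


Peel strength = 60.4 / 37 * 1000
= 1632.43 N/m

1632.43


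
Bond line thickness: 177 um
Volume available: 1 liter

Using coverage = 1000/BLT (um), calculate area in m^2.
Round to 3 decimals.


1 L = 1e6 mm^3, thickness = 177 um = 0.177 mm
Area = 1e6 / 0.177 mm^2 = (1e6 / 0.177) / 1e6 m^2 = 1000 / 177 m^2
= 5.650 m^2

5.650


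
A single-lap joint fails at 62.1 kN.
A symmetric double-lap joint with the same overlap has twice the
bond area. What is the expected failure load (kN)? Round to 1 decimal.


Double-lap load = 2 * 62.1 = 124.2 kN

124.2


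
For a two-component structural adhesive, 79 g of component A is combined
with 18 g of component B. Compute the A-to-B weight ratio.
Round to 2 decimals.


Weight ratio A:B = 79 / 18
= 4.39

4.39


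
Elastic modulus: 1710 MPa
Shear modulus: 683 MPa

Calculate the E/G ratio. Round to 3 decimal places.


E / G = 1710 / 683 = 2.504

2.504


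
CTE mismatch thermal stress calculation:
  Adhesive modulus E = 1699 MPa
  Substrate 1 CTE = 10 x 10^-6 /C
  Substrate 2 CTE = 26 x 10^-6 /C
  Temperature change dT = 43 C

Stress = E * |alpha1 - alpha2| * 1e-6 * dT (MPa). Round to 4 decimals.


delta_alpha = |10 - 26| = 16 x 10^-6/C
Stress = 1699 * 16e-6 * 43
= 1.1689 MPa

1.1689


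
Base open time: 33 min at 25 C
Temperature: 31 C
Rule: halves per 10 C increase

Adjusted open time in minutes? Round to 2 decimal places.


Acceleration = 2^((31-25)/10) = 1.5157
Open time = 33 / 1.5157 = 21.77 min

21.77


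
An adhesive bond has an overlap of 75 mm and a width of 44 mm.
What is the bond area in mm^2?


Bond area = overlap * width
= 75 * 44
= 3300 mm^2

3300


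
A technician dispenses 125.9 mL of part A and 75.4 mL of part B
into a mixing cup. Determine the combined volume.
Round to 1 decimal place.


Combined volume = 125.9 + 75.4
= 201.3 mL

201.3


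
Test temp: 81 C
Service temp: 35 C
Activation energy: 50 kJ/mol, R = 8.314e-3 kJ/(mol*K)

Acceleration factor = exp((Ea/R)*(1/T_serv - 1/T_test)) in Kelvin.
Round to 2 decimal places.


AF = exp((50/0.008314)*(1/308.15 - 1/354.15))
= 12.62

12.62


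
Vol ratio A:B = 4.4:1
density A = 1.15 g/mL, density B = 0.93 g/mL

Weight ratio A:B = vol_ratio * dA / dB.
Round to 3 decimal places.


Weight ratio = 4.4 * 1.15 / 0.93
= 5.441

5.441


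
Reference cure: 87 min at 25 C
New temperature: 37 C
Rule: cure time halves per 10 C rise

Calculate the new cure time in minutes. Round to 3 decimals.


factor = 2^((37-25)/10) = 2.2974
t_new = 87 / 2.2974 = 37.869 min

37.869


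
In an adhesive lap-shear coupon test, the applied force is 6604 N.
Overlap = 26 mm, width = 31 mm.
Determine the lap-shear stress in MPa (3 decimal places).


stress = F / (overlap * width)
= 6604 / (26 * 31)
= 8.194 MPa

8.194


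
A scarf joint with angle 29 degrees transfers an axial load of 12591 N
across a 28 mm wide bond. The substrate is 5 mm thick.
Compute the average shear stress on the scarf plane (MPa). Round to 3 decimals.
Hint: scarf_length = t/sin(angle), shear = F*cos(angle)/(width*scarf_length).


scarf_length = 5 / sin(29 deg) = 10.3133 mm
cos(29 deg) = 0.874620
shear stress = 12591 * 0.874620 / (28 * 10.3133)
= 38.135 MPa

38.135


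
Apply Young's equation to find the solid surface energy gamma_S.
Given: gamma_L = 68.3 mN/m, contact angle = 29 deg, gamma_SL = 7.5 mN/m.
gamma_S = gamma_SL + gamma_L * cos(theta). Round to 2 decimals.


theta_rad = 29 * pi/180 = 0.506145
gamma_S = 7.5 + 68.3 * cos(0.506145)
= 67.24 mN/m

67.24


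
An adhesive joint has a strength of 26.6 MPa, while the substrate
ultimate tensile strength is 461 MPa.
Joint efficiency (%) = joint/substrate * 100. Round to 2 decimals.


Efficiency = 26.6 / 461 * 100
= 5.77%

5.77


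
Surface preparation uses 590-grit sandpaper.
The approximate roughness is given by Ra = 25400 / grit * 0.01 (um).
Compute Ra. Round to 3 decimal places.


Ra = 25400 / 590 * 0.01
= 254 / 590
= 0.431 um

0.431


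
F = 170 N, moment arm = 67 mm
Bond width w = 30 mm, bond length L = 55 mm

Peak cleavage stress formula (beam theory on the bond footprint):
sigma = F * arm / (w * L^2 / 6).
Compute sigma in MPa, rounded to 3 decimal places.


sigma = (170 * 67) / (30 * 3025 / 6)
= 11390 * 6 / 90750
= 68340 / 90750
= 0.753 MPa

0.753


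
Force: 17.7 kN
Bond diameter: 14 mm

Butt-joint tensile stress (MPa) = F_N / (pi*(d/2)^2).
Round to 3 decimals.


F_N = 17.7 * 1000 = 17700.0 N
A = pi*(7.0)^2 = 153.9380 mm^2
stress = 17700.0 / 153.9380 = 114.981 MPa

114.981


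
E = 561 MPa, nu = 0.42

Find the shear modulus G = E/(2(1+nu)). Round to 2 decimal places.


G = 561 / (2 * 1.42)
= 197.54 MPa

197.54


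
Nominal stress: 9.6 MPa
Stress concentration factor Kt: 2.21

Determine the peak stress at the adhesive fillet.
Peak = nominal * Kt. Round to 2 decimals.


Peak stress = 9.6 * 2.21
= 21.22 MPa

21.22


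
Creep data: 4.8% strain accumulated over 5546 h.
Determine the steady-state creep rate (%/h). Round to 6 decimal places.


Rate = 4.8 / 5546 = 0.000865 %/h

0.000865


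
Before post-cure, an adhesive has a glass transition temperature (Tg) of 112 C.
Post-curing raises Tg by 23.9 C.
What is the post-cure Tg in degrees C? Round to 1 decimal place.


Tg_post = Tg_base + delta_Tg
= 112 + 23.9
= 135.9 C

135.9


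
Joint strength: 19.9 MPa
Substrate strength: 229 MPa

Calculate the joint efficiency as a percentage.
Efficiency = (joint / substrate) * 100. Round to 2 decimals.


Efficiency = (19.9 / 229) * 100 = 8.69%

8.69


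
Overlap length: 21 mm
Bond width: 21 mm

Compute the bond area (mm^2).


Bond area = 21 * 21 = 441 mm^2

441


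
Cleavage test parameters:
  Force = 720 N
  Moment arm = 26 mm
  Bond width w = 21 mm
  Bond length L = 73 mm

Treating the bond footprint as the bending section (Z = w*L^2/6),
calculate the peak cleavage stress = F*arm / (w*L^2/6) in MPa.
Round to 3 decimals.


M = 720 * 26 = 18720 N*mm
Z = 21 * 73^2 / 6 = 111909 / 6 mm^3
sigma = M / Z = 6 * 18720 / 111909 = 112320 / 111909
= 1.004 MPa

1.004


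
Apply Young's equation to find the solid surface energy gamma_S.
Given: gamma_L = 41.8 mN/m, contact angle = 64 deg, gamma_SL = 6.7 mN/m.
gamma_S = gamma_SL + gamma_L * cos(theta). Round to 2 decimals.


theta_rad = 64 * pi/180 = 1.117011
gamma_S = 6.7 + 41.8 * cos(1.117011)
= 25.02 mN/m

25.02


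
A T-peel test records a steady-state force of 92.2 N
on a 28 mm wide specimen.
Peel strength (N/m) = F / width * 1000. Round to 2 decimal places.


Peel strength = 92.2 / 28 * 1000
= 3292.86 N/m

3292.86


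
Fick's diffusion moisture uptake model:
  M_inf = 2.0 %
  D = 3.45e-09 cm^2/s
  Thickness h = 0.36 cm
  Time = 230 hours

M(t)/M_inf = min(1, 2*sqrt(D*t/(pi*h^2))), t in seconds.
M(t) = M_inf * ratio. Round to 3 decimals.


t_sec = 230 * 3600 = 828000
ratio = 2*sqrt(3.45e-09*828000/(pi*0.36^2))
= min(1, 0.167524)
= 0.167524
M(t) = 2.0 * 0.167524 = 0.335 %

0.335


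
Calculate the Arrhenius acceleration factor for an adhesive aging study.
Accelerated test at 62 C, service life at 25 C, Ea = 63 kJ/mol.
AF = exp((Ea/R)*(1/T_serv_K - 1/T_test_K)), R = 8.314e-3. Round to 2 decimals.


T_test = 335.15 K, T_serv = 298.15 K
Ea/R = 63 / 0.008314 = 7577.58
AF = exp(7577.58 * (1/298.15 - 1/335.15))
= 16.54

16.54


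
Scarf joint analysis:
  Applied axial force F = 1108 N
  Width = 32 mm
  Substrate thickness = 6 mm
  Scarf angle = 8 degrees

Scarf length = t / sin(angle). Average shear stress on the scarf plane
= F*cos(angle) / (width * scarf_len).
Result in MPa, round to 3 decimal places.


Scarf length = 6 / sin(8 deg) = 43.1118 mm
cos(8 deg) = 0.990268
Shear = 1108 * 0.990268 / (32 * 43.1118)
= 0.795 MPa

0.795


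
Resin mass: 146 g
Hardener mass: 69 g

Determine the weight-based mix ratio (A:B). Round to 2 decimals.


Ratio = 146 / 69 = 2.12

2.12


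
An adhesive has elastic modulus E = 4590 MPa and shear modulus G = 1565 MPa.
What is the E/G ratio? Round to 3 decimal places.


E/G = 4590 / 1565 = 2.933

2.933


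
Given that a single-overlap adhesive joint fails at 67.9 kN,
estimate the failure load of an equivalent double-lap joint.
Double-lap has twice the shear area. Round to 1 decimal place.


Double-lap factor = 2
Expected load = 67.9 * 2 = 135.8 kN

135.8


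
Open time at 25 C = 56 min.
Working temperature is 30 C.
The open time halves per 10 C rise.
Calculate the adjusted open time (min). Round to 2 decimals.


factor = 2^((30 - 25) / 10) = 1.4142
ot = 56 / 1.4142 = 39.60 min

39.60


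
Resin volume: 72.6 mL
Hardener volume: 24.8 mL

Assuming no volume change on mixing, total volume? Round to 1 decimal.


V_total = 72.6 + 24.8 = 97.4 mL

97.4


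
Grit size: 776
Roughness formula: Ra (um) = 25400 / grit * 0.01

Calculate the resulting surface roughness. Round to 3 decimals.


Ra = 25400 / 776 * 0.01
= 0.327 um

0.327


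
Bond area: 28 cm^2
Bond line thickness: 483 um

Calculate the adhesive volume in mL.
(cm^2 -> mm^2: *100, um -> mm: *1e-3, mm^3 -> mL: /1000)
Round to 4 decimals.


V = 28*100 * 483*1e-3 / 1000
= 1.3524 mL

1.3524


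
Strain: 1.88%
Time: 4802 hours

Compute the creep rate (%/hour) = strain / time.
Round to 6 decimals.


Creep rate = 1.88 / 4802
= 0.000392 %/h

0.000392


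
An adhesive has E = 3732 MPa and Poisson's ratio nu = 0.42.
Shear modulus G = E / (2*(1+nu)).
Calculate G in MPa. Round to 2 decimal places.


G = 3732 / (2*(1+0.42))
= 3732 / 2.84
= 1314.08 MPa

1314.08


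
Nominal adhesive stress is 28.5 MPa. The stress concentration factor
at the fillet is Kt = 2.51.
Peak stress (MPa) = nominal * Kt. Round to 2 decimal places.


Peak = 28.5 * 2.51 = 71.54 MPa

71.54


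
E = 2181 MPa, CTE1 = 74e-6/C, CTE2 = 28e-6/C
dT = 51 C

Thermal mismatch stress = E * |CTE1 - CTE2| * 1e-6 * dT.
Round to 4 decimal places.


= 2181 * 46e-6 * 51
= 5.1166 MPa

5.1166


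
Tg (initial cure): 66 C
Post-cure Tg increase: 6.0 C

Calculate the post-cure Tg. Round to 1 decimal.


Post-cure Tg = 66 + 6.0 = 72.0 C

72.0


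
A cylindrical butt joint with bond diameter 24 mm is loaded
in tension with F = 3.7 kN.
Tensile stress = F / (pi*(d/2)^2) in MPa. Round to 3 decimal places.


Area = pi * (24/2)^2 = 452.3893 mm^2
Stress = 3.7*1000 / 452.3893
= 8.179 MPa

8.179


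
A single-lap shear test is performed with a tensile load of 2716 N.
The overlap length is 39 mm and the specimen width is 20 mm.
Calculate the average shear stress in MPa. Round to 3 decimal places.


Shear stress = F / (overlap * width)
= 2716 / (39 * 20)
= 2716 / 780
= 3.482 MPa

3.482


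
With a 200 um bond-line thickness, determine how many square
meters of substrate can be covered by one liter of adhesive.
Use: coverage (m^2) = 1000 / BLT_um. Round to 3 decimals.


Coverage = 1000 / 200 = 5.000 m^2

5.000


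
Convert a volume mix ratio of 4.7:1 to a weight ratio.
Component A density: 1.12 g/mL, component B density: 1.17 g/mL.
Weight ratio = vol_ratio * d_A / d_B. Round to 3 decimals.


= 4.7 * 1.12 / 1.17 = 4.499

4.499


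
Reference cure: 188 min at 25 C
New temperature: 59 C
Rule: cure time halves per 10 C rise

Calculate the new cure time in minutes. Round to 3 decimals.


factor = 2^((59-25)/10) = 10.5561
t_new = 188 / 10.5561 = 17.810 min

17.810


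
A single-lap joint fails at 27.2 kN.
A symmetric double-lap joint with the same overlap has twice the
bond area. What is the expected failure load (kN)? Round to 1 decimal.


Double-lap load = 2 * 27.2 = 54.4 kN

54.4


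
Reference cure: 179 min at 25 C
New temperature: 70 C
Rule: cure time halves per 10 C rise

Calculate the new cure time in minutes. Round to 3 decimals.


factor = 2^((70-25)/10) = 22.6274
t_new = 179 / 22.6274 = 7.911 min

7.911


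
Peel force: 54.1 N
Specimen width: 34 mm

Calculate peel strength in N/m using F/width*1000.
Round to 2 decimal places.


Peel strength = 54.1 / 34 * 1000 = 1591.18 N/m

1591.18


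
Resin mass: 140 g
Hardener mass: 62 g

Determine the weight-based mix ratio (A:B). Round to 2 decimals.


Ratio = 140 / 62 = 2.26

2.26


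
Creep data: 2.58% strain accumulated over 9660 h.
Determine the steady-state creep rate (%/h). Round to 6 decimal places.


Rate = 2.58 / 9660 = 0.000267 %/h

0.000267


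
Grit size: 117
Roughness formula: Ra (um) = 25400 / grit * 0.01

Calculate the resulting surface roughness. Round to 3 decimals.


Ra = 25400 / 117 * 0.01
= 2.171 um

2.171


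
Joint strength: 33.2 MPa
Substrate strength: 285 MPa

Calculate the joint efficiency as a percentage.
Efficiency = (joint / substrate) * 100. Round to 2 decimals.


Efficiency = (33.2 / 285) * 100 = 11.65%

11.65


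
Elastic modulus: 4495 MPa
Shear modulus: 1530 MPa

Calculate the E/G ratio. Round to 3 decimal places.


E / G = 4495 / 1530 = 2.938

2.938


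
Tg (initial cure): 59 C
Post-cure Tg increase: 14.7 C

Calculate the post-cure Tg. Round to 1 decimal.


Post-cure Tg = 59 + 14.7 = 73.7 C

73.7


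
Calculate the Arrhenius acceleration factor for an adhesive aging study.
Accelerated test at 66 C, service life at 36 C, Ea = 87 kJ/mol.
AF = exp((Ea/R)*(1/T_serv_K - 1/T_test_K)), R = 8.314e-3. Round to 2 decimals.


T_test = 339.15 K, T_serv = 309.15 K
Ea/R = 87 / 0.008314 = 10464.28
AF = exp(10464.28 * (1/309.15 - 1/339.15))
= 19.97

19.97


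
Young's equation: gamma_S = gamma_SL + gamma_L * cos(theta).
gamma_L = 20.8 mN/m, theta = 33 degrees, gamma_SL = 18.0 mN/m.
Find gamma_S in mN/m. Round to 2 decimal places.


cos(33 deg) = 0.838671
gamma_S = 18.0 + 20.8 * 0.838671
= 35.44 mN/m

35.44


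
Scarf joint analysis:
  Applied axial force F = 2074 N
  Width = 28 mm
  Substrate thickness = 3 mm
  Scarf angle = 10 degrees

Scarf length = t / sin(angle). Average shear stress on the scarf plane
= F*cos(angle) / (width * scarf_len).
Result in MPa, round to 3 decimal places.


Scarf length = 3 / sin(10 deg) = 17.2763 mm
cos(10 deg) = 0.984808
Shear = 2074 * 0.984808 / (28 * 17.2763)
= 4.222 MPa

4.222


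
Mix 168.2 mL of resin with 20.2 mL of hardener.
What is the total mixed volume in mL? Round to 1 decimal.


Total = 168.2 + 20.2 = 188.4 mL

188.4


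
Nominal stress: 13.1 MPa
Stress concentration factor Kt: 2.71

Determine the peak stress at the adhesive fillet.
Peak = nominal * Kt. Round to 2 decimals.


Peak stress = 13.1 * 2.71
= 35.50 MPa

35.50


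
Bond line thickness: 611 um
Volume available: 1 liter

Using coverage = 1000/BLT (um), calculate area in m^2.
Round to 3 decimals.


1 L = 1e6 mm^3, thickness = 611 um = 0.611 mm
Area = 1e6 / 0.611 mm^2 = (1e6 / 0.611) / 1e6 m^2 = 1000 / 611 m^2
= 1.637 m^2

1.637


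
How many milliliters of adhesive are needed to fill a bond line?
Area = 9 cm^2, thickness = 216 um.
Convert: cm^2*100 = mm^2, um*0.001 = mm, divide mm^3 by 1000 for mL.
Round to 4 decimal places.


= (9 * 100) * (216 * 0.001) / 1000
= 0.1944 mL

0.1944


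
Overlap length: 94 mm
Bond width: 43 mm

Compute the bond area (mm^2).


Bond area = 94 * 43 = 4042 mm^2

4042


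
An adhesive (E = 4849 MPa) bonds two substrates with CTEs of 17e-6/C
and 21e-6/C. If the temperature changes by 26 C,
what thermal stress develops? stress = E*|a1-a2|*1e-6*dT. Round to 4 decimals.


Stress = 4849 * |17 - 21| * 1e-6 * 26
= 0.5043 MPa

0.5043


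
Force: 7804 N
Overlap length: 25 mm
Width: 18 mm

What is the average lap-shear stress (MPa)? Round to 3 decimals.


Average shear stress = F / (overlap * width)
= 7804 / (25 * 18)
= 17.342 MPa

17.342


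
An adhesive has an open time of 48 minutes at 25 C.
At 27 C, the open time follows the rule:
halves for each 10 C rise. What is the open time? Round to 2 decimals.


Factor = 2^((27-25)/10) = 1.1487
Open time = 48 / 1.1487 = 41.79 min

41.79


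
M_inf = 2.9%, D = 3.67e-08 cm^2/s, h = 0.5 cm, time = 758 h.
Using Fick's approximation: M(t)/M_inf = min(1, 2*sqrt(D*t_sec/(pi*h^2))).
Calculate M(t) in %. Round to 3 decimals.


t = 2728800 s
ratio = min(1, 2*sqrt(3.67e-08*2728800/(pi*0.2500)))
= 0.714174
M(t) = 2.9 * 0.714174 = 2.071%

2.071


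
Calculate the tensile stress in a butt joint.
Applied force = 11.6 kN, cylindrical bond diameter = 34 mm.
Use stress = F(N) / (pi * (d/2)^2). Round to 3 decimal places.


A = pi * 17.0^2 = 907.9203 mm^2
sigma = 11600.0 / 907.9203 = 12.776 MPa

12.776


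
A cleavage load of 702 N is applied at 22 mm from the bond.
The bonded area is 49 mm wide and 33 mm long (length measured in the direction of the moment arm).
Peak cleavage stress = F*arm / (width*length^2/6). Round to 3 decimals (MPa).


Moment = 702 * 22 = 15444 N*mm
Section modulus = 49 * 1089 / 6 = 53361 / 6 mm^3
Stress = 15444 / (53361 / 6) = 92664 / 53361
= 1.737 MPa

1.737


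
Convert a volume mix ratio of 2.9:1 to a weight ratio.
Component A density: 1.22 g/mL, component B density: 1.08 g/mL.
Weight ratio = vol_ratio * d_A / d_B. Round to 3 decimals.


= 2.9 * 1.22 / 1.08 = 3.276

3.276


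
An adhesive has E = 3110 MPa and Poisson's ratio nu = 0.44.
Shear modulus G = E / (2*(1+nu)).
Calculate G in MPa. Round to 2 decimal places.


G = 3110 / (2*(1+0.44))
= 3110 / 2.88
= 1079.86 MPa

1079.86


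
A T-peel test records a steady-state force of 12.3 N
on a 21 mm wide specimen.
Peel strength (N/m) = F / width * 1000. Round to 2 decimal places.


Peel strength = 12.3 / 21 * 1000
= 585.71 N/m

585.71


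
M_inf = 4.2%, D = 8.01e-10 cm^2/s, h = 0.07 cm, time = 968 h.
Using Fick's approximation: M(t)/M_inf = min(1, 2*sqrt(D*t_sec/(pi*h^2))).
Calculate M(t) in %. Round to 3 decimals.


t = 3484800 s
ratio = min(1, 2*sqrt(8.01e-10*3484800/(pi*0.0049)))
= 0.851652
M(t) = 4.2 * 0.851652 = 3.577%

3.577


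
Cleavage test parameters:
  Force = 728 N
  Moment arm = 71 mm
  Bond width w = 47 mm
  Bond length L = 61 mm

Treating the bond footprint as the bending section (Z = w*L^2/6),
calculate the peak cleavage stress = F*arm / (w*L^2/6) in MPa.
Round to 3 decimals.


M = 728 * 71 = 51688 N*mm
Z = 47 * 61^2 / 6 = 174887 / 6 mm^3
sigma = M / Z = 6 * 51688 / 174887 = 310128 / 174887
= 1.773 MPa

1.773


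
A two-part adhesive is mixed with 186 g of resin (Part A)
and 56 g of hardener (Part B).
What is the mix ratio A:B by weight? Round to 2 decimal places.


Mix ratio = mass_A / mass_B
= 186 / 56
= 3.32

3.32


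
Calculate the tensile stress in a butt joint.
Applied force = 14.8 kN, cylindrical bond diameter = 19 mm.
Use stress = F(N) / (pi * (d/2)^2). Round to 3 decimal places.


A = pi * 9.5^2 = 283.5287 mm^2
sigma = 14800.0 / 283.5287 = 52.199 MPa

52.199


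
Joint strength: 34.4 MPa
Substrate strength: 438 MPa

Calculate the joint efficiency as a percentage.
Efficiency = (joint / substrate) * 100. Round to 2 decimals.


Efficiency = (34.4 / 438) * 100 = 7.85%

7.85


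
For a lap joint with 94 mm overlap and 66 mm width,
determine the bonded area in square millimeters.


Area = 94 * 66 = 6204 mm^2

6204


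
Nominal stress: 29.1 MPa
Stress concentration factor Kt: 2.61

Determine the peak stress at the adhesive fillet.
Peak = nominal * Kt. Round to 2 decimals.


Peak stress = 29.1 * 2.61
= 75.95 MPa

75.95


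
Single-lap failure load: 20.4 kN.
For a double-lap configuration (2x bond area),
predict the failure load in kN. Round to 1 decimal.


Failure load = 20.4 * 2 = 40.8 kN

40.8


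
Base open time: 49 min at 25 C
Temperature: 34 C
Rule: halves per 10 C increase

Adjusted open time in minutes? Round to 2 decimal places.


Acceleration = 2^((34-25)/10) = 1.8661
Open time = 49 / 1.8661 = 26.26 min

26.26


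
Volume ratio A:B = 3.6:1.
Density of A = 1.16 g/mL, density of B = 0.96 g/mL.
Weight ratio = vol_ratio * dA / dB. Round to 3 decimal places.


Wt ratio = 3.6 * 1.16 / 0.96
= 4.350

4.350


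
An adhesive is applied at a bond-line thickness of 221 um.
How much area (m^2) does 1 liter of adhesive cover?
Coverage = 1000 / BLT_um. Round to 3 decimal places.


Coverage = 1000 / 221 = 4.525 m^2

4.525


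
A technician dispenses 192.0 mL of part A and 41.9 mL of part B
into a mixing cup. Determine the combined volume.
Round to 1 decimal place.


Combined volume = 192.0 + 41.9
= 233.9 mL

233.9


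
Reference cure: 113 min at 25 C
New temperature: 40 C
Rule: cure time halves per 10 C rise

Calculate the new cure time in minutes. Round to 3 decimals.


factor = 2^((40-25)/10) = 2.8284
t_new = 113 / 2.8284 = 39.952 min

39.952


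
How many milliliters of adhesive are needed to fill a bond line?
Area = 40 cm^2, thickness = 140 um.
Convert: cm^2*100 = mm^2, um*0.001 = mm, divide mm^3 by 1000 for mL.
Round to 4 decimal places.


= (40 * 100) * (140 * 0.001) / 1000
= 0.5600 mL

0.5600


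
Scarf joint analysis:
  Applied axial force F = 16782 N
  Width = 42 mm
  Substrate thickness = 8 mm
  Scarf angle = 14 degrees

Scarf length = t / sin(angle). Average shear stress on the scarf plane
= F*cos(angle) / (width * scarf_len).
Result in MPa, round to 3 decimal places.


Scarf length = 8 / sin(14 deg) = 33.0685 mm
cos(14 deg) = 0.970296
Shear = 16782 * 0.970296 / (42 * 33.0685)
= 11.724 MPa

11.724


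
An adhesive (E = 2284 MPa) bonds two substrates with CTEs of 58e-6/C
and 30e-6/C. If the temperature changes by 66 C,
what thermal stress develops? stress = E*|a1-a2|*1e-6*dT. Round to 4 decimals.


Stress = 2284 * |58 - 30| * 1e-6 * 66
= 4.2208 MPa

4.2208


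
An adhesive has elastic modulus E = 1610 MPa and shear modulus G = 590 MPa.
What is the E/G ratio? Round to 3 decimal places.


E/G = 1610 / 590 = 2.729

2.729


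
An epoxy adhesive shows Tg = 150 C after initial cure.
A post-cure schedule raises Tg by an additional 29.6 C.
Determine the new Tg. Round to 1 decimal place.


New Tg = 150 + 29.6
= 179.6 C

179.6


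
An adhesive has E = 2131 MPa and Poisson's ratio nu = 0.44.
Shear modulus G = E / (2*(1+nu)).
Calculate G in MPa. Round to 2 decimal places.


G = 2131 / (2*(1+0.44))
= 2131 / 2.88
= 739.93 MPa

739.93


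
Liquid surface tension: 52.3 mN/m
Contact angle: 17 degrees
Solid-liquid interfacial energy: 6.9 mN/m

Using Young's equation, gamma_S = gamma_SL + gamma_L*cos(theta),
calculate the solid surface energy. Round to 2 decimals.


gamma_S = 6.9 + 52.3 * cos(17)
= 56.91 mN/m

56.91


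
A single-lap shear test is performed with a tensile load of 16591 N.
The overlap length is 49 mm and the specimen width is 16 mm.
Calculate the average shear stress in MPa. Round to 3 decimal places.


Shear stress = F / (overlap * width)
= 16591 / (49 * 16)
= 16591 / 784
= 21.162 MPa

21.162


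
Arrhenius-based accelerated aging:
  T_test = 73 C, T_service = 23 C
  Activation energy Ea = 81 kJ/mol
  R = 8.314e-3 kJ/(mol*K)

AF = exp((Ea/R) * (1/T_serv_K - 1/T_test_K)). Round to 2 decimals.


T_test_K = 346.15, T_serv_K = 296.15
AF = exp((81/8.314e-3) * (1/296.15 - 1/346.15))
= 115.81

115.81


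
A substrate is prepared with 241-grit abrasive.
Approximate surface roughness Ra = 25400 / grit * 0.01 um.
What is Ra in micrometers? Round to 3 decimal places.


Ra = 25400 / 241 * 0.01 = 1.054 um

1.054


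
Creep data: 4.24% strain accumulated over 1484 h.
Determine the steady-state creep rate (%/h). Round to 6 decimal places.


Rate = 4.24 / 1484 = 0.002857 %/h

0.002857


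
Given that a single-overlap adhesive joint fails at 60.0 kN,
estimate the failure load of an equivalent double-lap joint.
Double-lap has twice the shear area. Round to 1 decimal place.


Double-lap factor = 2
Expected load = 60.0 * 2 = 120.0 kN

120.0


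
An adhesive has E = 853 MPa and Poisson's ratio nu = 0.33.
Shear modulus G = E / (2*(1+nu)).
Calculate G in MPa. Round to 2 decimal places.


G = 853 / (2*(1+0.33))
= 853 / 2.66
= 320.68 MPa

320.68


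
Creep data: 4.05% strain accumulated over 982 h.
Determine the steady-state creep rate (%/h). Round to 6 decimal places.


Rate = 4.05 / 982 = 0.004124 %/h

0.004124


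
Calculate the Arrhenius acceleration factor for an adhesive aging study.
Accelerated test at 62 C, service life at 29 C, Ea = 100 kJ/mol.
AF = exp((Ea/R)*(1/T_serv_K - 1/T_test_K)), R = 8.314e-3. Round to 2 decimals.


T_test = 335.15 K, T_serv = 302.15 K
Ea/R = 100 / 0.008314 = 12027.90
AF = exp(12027.90 * (1/302.15 - 1/335.15))
= 50.38

50.38


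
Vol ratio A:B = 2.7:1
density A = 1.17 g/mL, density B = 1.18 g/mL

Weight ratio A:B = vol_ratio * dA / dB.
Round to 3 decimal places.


Weight ratio = 2.7 * 1.17 / 1.18
= 2.677

2.677


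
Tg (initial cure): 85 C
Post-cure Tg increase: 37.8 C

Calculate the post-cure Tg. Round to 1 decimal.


Post-cure Tg = 85 + 37.8 = 122.8 C

122.8


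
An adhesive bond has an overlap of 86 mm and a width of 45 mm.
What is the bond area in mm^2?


Bond area = overlap * width
= 86 * 45
= 3870 mm^2

3870


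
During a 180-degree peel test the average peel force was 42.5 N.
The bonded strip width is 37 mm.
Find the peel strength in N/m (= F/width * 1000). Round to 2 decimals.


Peel strength = F/width * 1000
= 42.5 / 37 * 1000
= 1148.65 N/m

1148.65


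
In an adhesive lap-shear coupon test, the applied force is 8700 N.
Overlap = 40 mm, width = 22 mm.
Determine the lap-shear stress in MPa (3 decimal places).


stress = F / (overlap * width)
= 8700 / (40 * 22)
= 9.886 MPa

9.886


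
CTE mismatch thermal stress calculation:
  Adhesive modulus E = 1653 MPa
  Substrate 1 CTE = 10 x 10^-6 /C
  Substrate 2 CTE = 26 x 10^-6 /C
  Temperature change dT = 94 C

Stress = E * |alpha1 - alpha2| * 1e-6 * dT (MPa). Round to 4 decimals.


delta_alpha = |10 - 26| = 16 x 10^-6/C
Stress = 1653 * 16e-6 * 94
= 2.4861 MPa

2.4861


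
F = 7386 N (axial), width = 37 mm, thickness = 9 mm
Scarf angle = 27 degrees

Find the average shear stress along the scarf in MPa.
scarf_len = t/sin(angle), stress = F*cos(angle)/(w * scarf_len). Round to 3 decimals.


scarf_len = 9/sin(27 deg) = 19.8242
cos(27 deg) = 0.891007
stress = 7386*0.891007/(37*19.8242) = 8.972 MPa

8.972


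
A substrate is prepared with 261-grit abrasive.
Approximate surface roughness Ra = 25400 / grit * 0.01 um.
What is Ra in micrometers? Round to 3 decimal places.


Ra = 25400 / 261 * 0.01 = 0.973 um

0.973


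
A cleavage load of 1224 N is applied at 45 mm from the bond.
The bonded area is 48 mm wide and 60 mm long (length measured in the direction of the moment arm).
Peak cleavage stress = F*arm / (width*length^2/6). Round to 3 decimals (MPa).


Moment = 1224 * 45 = 55080 N*mm
Section modulus = 48 * 3600 / 6 = 172800 / 6 mm^3
Stress = 55080 / (172800 / 6) = 330480 / 172800
= 1.913 MPa

1.913


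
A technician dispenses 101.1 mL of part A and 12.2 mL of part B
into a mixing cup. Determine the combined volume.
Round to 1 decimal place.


Combined volume = 101.1 + 12.2
= 113.3 mL

113.3


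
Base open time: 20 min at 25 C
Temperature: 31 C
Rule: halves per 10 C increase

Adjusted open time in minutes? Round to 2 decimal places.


Acceleration = 2^((31-25)/10) = 1.5157
Open time = 20 / 1.5157 = 13.20 min

13.20


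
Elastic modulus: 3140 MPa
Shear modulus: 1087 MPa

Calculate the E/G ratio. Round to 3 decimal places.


E / G = 3140 / 1087 = 2.889

2.889


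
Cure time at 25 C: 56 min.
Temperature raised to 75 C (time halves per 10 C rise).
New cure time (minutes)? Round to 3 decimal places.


Acceleration factor = 2^(50/10) = 32.0000
New time = 56 / 32.0000 = 1.750 min

1.750


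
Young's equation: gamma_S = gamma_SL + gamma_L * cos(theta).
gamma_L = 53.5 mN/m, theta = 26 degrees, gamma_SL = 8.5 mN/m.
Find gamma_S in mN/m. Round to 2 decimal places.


cos(26 deg) = 0.898794
gamma_S = 8.5 + 53.5 * 0.898794
= 56.59 mN/m

56.59


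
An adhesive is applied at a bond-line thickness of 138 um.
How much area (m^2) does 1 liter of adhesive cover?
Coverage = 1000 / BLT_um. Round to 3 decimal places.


Coverage = 1000 / 138 = 7.246 m^2

7.246


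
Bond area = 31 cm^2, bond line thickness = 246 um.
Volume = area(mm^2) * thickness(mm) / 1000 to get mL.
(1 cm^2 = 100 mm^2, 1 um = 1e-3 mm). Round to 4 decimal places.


area_mm2 = 31 * 100 = 3100
blt_mm = 246 * 1e-3 = 0.246
vol_mm3 = 3100 * 0.246 = 762.6
vol_mL = 762.6 / 1000 = 0.7626 mL

0.7626


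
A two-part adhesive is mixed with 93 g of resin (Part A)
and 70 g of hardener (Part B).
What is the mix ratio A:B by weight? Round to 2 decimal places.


Mix ratio = mass_A / mass_B
= 93 / 70
= 1.33

1.33


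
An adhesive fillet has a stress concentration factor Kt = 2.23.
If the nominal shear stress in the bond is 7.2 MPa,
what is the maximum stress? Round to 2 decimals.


Max stress = 7.2 * 2.23 = 16.06 MPa

16.06


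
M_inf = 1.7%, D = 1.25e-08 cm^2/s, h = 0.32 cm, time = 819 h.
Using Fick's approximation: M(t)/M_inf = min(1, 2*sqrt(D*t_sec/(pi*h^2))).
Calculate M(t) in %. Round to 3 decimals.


t = 2948400 s
ratio = min(1, 2*sqrt(1.25e-08*2948400/(pi*0.1024)))
= 0.676945
M(t) = 1.7 * 0.676945 = 1.151%

1.151


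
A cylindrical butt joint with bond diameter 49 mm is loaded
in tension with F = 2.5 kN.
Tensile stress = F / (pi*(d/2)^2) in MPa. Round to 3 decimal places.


Area = pi * (49/2)^2 = 1885.7410 mm^2
Stress = 2.5*1000 / 1885.7410
= 1.326 MPa

1.326


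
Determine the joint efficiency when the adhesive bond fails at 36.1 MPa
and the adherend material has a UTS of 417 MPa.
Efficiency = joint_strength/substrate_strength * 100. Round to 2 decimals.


Joint efficiency = 36.1 / 417 * 100
= 8.66%

8.66


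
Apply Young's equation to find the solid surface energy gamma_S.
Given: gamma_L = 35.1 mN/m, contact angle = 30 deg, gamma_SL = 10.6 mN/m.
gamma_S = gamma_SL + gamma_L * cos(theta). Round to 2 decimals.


theta_rad = 30 * pi/180 = 0.523599
gamma_S = 10.6 + 35.1 * cos(0.523599)
= 41.00 mN/m

41.00


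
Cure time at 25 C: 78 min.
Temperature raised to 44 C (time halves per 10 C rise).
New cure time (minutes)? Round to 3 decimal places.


Acceleration factor = 2^(19/10) = 3.7321
New time = 78 / 3.7321 = 20.900 min

20.900


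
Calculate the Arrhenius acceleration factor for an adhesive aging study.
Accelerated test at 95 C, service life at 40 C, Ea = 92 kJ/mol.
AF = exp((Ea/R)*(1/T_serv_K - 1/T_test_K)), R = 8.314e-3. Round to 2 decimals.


T_test = 368.15 K, T_serv = 313.15 K
Ea/R = 92 / 0.008314 = 11065.67
AF = exp(11065.67 * (1/313.15 - 1/368.15))
= 196.20

196.20


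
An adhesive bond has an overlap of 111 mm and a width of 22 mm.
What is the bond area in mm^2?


Bond area = overlap * width
= 111 * 22
= 2442 mm^2

2442


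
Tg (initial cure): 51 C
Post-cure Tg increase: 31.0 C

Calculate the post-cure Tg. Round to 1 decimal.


Post-cure Tg = 51 + 31.0 = 82.0 C

82.0


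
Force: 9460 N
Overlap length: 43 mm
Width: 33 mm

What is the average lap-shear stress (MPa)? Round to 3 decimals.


Average shear stress = F / (overlap * width)
= 9460 / (43 * 33)
= 6.667 MPa

6.667


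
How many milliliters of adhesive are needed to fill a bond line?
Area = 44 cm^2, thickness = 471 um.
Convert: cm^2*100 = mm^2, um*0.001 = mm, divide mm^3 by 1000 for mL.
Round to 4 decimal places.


= (44 * 100) * (471 * 0.001) / 1000
= 2.0724 mL

2.0724


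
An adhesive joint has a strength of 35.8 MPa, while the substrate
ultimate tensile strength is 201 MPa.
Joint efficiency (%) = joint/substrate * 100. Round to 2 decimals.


Efficiency = 35.8 / 201 * 100
= 17.81%

17.81


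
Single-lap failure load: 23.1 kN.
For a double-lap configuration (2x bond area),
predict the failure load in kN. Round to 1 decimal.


Failure load = 23.1 * 2 = 46.2 kN

46.2


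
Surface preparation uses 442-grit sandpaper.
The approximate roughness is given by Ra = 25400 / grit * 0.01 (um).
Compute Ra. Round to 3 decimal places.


Ra = 25400 / 442 * 0.01
= 254 / 442
= 0.575 um

0.575


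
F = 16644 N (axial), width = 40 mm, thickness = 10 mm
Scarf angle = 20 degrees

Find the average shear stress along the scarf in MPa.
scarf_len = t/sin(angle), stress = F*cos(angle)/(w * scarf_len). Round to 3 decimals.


scarf_len = 10/sin(20 deg) = 29.2380
cos(20 deg) = 0.939693
stress = 16644*0.939693/(40*29.2380) = 13.373 MPa

13.373


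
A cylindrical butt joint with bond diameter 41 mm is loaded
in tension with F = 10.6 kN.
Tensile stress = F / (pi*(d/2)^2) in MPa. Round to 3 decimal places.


Area = pi * (41/2)^2 = 1320.2543 mm^2
Stress = 10.6*1000 / 1320.2543
= 8.029 MPa

8.029


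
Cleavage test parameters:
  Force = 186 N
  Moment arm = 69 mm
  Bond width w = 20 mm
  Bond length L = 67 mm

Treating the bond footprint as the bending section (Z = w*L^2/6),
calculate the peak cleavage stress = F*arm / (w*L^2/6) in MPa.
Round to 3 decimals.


M = 186 * 69 = 12834 N*mm
Z = 20 * 67^2 / 6 = 89780 / 6 mm^3
sigma = M / Z = 6 * 12834 / 89780 = 77004 / 89780
= 0.858 MPa

0.858


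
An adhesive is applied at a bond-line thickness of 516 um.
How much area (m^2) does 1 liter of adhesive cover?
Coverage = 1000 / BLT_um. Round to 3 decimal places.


Coverage = 1000 / 516 = 1.938 m^2

1.938


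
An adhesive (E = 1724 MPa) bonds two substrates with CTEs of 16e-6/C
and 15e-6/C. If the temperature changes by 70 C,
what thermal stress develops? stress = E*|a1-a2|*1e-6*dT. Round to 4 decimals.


Stress = 1724 * |16 - 15| * 1e-6 * 70
= 0.1207 MPa

0.1207


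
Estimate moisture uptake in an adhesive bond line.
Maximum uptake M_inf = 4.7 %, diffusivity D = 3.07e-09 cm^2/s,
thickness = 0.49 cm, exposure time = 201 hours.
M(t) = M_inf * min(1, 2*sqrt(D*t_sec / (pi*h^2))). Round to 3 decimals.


Convert time: 201 h = 723600 s
ratio = min(1, 2*sqrt(3.07e-09*723600/(pi*0.49^2)))
= 0.108537
M(t) = 4.7 * 0.108537 = 0.510%

0.510


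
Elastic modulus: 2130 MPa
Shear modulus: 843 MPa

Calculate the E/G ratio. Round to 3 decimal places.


E / G = 2130 / 843 = 2.527

2.527


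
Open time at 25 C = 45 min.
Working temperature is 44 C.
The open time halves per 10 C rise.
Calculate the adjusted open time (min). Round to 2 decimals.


factor = 2^((44 - 25) / 10) = 3.7321
ot = 45 / 3.7321 = 12.06 min

12.06


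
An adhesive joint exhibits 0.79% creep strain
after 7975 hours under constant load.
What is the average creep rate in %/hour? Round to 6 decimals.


Creep rate = strain / time
= 0.79 / 7975
= 0.000099 %/h

0.000099


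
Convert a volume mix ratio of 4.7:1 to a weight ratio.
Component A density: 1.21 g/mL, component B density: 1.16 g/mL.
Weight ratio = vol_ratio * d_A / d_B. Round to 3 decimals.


= 4.7 * 1.21 / 1.16 = 4.903

4.903


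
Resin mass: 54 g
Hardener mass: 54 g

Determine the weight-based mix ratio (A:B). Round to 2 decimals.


Ratio = 54 / 54 = 1.00

1.00


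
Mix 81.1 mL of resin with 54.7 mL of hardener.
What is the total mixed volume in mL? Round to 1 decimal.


Total = 81.1 + 54.7 = 135.8 mL

135.8


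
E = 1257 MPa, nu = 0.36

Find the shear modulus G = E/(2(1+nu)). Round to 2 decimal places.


G = 1257 / (2 * 1.36)
= 462.13 MPa

462.13


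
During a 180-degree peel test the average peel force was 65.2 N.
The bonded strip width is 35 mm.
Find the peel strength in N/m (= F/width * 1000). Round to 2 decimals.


Peel strength = F/width * 1000
= 65.2 / 35 * 1000
= 1862.86 N/m

1862.86


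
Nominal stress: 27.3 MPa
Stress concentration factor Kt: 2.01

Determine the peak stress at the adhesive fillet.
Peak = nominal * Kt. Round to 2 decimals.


Peak stress = 27.3 * 2.01
= 54.87 MPa

54.87


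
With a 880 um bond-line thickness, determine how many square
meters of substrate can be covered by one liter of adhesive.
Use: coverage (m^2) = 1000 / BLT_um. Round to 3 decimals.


Coverage = 1000 / 880 = 1.136 m^2

1.136


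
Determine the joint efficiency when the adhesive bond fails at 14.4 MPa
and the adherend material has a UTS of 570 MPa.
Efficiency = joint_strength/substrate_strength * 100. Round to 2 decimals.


Joint efficiency = 14.4 / 570 * 100
= 2.53%

2.53


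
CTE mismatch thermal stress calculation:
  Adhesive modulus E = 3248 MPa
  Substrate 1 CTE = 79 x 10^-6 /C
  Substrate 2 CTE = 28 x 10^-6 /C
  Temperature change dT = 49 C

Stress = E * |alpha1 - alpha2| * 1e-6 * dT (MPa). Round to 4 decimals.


delta_alpha = |79 - 28| = 51 x 10^-6/C
Stress = 3248 * 51e-6 * 49
= 8.1168 MPa

8.1168


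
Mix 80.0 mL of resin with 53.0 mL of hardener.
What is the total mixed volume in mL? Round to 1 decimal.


Total = 80.0 + 53.0 = 133.0 mL

133.0


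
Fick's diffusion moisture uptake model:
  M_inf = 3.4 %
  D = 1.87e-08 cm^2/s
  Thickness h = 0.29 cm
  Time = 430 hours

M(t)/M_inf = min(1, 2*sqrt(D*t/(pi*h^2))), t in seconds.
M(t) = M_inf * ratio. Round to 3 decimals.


t_sec = 430 * 3600 = 1548000
ratio = 2*sqrt(1.87e-08*1548000/(pi*0.29^2))
= min(1, 0.662008)
= 0.662008
M(t) = 3.4 * 0.662008 = 2.251 %

2.251


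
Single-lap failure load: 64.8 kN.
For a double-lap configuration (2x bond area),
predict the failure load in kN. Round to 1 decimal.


Failure load = 64.8 * 2 = 129.6 kN

129.6


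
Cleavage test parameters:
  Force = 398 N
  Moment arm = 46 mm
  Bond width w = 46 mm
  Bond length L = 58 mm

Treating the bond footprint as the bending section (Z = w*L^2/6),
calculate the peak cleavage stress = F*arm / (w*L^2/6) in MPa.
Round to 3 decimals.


M = 398 * 46 = 18308 N*mm
Z = 46 * 58^2 / 6 = 154744 / 6 mm^3
sigma = M / Z = 6 * 18308 / 154744 = 109848 / 154744
= 0.710 MPa

0.710


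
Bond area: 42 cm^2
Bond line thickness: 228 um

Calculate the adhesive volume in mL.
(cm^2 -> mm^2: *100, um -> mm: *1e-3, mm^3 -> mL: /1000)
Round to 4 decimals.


V = 42*100 * 228*1e-3 / 1000
= 0.9576 mL

0.9576


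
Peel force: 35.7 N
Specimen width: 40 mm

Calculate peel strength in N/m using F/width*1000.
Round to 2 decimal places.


Peel strength = 35.7 / 40 * 1000 = 892.50 N/m

892.50


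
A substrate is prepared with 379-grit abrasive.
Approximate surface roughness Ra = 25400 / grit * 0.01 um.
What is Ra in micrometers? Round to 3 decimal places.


Ra = 25400 / 379 * 0.01 = 0.670 um

0.670


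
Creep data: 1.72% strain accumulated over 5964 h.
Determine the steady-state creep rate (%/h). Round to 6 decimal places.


Rate = 1.72 / 5964 = 0.000288 %/h

0.000288


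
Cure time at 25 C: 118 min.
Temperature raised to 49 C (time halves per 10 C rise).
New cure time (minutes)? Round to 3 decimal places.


Acceleration factor = 2^(24/10) = 5.2780
New time = 118 / 5.2780 = 22.357 min

22.357


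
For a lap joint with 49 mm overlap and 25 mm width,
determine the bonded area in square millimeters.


Area = 49 * 25 = 1225 mm^2

1225


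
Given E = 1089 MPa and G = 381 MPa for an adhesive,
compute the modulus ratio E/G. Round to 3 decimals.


E/G ratio = 1089 / 381 = 2.858

2.858


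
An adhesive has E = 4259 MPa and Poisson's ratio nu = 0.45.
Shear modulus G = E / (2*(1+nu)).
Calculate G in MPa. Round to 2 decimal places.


G = 4259 / (2*(1+0.45))
= 4259 / 2.90
= 1468.62 MPa

1468.62
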